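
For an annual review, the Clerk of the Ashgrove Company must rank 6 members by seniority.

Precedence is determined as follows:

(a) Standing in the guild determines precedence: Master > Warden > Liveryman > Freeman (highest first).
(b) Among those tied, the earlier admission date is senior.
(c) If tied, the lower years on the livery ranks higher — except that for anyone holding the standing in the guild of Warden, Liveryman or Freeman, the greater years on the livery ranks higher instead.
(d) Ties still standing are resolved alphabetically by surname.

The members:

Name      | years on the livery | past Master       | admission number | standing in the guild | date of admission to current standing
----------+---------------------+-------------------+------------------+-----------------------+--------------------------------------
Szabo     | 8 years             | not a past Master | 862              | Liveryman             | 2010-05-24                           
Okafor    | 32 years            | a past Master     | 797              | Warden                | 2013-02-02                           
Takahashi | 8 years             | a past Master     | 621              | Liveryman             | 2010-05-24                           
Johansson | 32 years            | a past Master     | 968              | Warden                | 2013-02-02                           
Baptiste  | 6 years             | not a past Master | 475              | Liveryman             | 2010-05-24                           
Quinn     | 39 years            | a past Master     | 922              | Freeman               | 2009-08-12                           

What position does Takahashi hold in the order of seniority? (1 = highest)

4

By standing in the guild: Johansson and Okafor (Warden); then Szabo, Takahashi and Baptiste (Liveryman); then Quinn (Freeman).
Johansson and Okafor both have date of admission to current standing 2013-02-02, so the next rule applies.
Johansson and Okafor both have years on the livery 32 years, so the next rule applies.
Among Johansson and Okafor, alphabetically by surname: Johansson before Okafor.
Szabo, Takahashi and Baptiste all have date of admission to current standing 2010-05-24, so the next rule applies.
Among Szabo, Takahashi and Baptiste, by years on the livery (higher first) (reversed rule for this group): Szabo and Takahashi (8 years) before Baptiste (6 years).
Among Szabo and Takahashi, alphabetically by surname: Szabo before Takahashi.
Order: Johansson, Okafor, Szabo, Takahashi, Baptiste, Quinn. So position 4.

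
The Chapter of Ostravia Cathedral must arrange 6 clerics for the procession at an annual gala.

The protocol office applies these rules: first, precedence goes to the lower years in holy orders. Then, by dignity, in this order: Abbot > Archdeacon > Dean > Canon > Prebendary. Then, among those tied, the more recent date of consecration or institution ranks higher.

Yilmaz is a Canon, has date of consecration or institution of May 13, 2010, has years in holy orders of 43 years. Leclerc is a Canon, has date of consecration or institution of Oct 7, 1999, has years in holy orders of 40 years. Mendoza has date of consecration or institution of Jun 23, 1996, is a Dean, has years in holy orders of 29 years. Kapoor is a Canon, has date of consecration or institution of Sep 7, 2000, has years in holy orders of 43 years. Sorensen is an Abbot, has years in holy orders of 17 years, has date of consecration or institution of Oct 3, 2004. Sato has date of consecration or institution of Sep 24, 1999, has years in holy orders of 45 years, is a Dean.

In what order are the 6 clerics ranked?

By years in holy orders (lower first): Sorensen (17 years); then Mendoza (29 years); then Leclerc (40 years); then Yilmaz and Kapoor (both 43 years); then Sato (45 years).
Yilmaz and Kapoor are each Canon, so the next rule applies.
Among Yilmaz and Kapoor, by date of consecration or institution (later first): Yilmaz (May 13, 2010) before Kapoor (Sep 7, 2000).
Full order: Sorensen, Mendoza, Leclerc, Yilmaz, Kapoor, Sato.

Sorensen, Mendoza, Leclerc, Yilmaz, Kapoor, Sato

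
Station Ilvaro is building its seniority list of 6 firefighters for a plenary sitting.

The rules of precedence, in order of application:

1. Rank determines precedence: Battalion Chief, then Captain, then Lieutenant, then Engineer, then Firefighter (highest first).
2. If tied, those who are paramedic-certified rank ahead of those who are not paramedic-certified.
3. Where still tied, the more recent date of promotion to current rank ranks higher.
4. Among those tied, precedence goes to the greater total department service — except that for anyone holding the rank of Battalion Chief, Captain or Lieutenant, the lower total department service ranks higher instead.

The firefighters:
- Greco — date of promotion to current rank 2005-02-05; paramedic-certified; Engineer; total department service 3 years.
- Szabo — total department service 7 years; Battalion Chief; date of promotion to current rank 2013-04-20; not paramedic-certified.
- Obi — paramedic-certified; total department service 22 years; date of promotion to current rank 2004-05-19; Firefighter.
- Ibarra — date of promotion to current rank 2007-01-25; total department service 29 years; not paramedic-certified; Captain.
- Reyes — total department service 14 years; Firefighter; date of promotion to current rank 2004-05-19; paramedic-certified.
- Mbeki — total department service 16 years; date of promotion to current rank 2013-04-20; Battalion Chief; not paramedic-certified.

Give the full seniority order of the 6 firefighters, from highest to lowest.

Szabo, Mbeki, Ibarra, Greco, Obi, Reyes

By rank: Szabo and Mbeki (Battalion Chief); then Ibarra (Captain); then Greco (Engineer); then Obi and Reyes (Firefighter).
Szabo and Mbeki are each not paramedic-certified, so the next rule applies.
Szabo and Mbeki both have date of promotion to current rank 2013-04-20, so the next rule applies.
Among Szabo and Mbeki, by total department service (lower first) (reversed rule for this group): Szabo (7 years) before Mbeki (16 years).
Obi and Reyes are each paramedic-certified, so the next rule applies.
Obi and Reyes both have date of promotion to current rank 2004-05-19, so the next rule applies.
Among Obi and Reyes, by total department service (higher first): Obi (22 years) before Reyes (14 years).
Full order: Szabo, Mbeki, Ibarra, Greco, Obi, Reyes.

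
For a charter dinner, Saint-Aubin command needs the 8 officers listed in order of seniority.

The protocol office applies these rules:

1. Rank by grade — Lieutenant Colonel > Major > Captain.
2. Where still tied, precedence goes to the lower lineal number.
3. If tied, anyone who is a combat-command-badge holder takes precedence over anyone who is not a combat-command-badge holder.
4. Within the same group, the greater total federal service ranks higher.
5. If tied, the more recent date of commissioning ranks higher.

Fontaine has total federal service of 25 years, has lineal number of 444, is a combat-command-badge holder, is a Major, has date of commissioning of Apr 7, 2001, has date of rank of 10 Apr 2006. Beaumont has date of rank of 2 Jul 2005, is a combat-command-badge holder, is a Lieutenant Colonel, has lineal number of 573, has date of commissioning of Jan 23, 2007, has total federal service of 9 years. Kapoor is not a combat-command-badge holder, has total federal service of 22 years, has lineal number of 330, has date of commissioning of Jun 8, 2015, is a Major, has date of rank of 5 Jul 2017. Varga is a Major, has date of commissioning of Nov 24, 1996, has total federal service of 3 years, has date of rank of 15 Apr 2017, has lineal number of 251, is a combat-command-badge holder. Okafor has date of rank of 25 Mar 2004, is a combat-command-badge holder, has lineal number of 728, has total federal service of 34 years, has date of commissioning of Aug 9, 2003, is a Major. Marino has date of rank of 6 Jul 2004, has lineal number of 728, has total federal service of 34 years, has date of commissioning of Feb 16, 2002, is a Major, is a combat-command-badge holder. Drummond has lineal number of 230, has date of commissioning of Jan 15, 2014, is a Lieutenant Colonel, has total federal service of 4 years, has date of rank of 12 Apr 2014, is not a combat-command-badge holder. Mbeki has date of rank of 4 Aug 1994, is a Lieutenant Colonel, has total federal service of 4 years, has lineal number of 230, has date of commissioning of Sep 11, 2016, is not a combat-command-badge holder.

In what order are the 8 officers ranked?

By grade: Mbeki, Drummond and Beaumont (Lieutenant Colonel); then Varga, Kapoor, Fontaine, Okafor and Marino (Major).
Among Mbeki, Drummond and Beaumont, by lineal number (lower first): Mbeki and Drummond (230) before Beaumont (573).
Mbeki and Drummond are each not a combat-command-badge holder, so the next rule applies.
Mbeki and Drummond both have total federal service 4 years, so the next rule applies.
Among Mbeki and Drummond, by date of commissioning (later first): Mbeki (Sep 11, 2016) before Drummond (Jan 15, 2014).
Among Varga, Kapoor, Fontaine, Okafor and Marino, by lineal number (lower first): Varga (251) before Kapoor (330) before Fontaine (444) before Okafor and Marino (728).
Okafor and Marino are each a combat-command-badge holder, so the next rule applies.
Okafor and Marino both have total federal service 34 years, so the next rule applies.
Among Okafor and Marino, by date of commissioning (later first): Okafor (Aug 9, 2003) before Marino (Feb 16, 2002).
Full order: Mbeki, Drummond, Beaumont, Varga, Kapoor, Fontaine, Okafor, Marino.

Mbeki, Drummond, Beaumont, Varga, Kapoor, Fontaine, Okafor, Marino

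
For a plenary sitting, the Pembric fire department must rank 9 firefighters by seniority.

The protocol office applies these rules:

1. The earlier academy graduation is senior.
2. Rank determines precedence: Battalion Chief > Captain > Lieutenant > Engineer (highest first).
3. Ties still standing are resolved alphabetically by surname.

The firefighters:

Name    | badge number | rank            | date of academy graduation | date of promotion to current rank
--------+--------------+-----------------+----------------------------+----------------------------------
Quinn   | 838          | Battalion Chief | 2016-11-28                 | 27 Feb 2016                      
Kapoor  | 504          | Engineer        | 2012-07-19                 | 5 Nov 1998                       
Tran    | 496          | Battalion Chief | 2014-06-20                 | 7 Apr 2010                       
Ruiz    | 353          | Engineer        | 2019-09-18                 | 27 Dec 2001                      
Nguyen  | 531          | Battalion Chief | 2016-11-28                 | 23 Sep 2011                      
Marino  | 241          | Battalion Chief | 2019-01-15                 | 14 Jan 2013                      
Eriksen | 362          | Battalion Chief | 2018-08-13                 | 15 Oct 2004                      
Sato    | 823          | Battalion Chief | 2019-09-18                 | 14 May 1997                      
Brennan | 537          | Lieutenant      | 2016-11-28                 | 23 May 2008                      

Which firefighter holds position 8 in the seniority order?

Sato

By date of academy graduation (earlier first): Kapoor (2012-07-19); then Tran (2014-06-20); then Nguyen, Quinn and Brennan (each 2016-11-28); then Eriksen (2018-08-13); then Marino (2019-01-15); then Sato and Ruiz (both 2019-09-18).
Among Nguyen, Quinn and Brennan, by rank: Nguyen and Quinn (Battalion Chief) before Brennan (Lieutenant).
Among Nguyen and Quinn, alphabetically by surname: Nguyen before Quinn.
Among Sato and Ruiz, by rank: Sato (Battalion Chief) before Ruiz (Engineer).
Order: Kapoor, Tran, Nguyen, Quinn, Brennan, Eriksen, Marino, Sato, Ruiz.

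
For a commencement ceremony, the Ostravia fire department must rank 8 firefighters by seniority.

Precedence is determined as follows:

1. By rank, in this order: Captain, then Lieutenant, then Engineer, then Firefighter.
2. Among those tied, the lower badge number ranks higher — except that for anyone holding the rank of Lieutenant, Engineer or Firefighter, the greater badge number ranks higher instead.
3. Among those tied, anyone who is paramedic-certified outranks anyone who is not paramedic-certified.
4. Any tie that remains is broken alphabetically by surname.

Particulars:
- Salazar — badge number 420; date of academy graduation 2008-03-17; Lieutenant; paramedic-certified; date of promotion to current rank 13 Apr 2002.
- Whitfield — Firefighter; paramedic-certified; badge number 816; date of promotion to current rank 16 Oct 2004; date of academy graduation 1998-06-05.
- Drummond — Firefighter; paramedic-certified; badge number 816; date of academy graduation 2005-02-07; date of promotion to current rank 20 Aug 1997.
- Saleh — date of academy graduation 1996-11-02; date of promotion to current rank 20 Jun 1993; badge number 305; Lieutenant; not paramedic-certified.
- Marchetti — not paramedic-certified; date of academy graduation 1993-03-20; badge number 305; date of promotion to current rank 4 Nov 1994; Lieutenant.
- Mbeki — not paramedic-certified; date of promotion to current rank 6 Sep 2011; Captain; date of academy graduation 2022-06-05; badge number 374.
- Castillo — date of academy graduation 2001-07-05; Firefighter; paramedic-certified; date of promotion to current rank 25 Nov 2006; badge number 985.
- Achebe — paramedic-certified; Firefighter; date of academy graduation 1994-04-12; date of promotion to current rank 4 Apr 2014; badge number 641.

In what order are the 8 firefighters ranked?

Mbeki, Salazar, Marchetti, Saleh, Castillo, Drummond, Whitfield, Achebe

By rank: Mbeki (Captain); then Salazar, Marchetti and Saleh (Lieutenant); then Castillo, Drummond, Whitfield and Achebe (Firefighter).
Among Salazar, Marchetti and Saleh, by badge number (higher first) (reversed rule for this group): Salazar (420) before Marchetti and Saleh (305).
Marchetti and Saleh are each not paramedic-certified, so the next rule applies.
Among Marchetti and Saleh, alphabetically by surname: Marchetti before Saleh.
Among Castillo, Drummond, Whitfield and Achebe, by badge number (higher first) (reversed rule for this group): Castillo (985) before Drummond and Whitfield (816) before Achebe (641).
Drummond and Whitfield are each paramedic-certified, so the next rule applies.
Among Drummond and Whitfield, alphabetically by surname: Drummond before Whitfield.
Full order: Mbeki, Salazar, Marchetti, Saleh, Castillo, Drummond, Whitfield, Achebe.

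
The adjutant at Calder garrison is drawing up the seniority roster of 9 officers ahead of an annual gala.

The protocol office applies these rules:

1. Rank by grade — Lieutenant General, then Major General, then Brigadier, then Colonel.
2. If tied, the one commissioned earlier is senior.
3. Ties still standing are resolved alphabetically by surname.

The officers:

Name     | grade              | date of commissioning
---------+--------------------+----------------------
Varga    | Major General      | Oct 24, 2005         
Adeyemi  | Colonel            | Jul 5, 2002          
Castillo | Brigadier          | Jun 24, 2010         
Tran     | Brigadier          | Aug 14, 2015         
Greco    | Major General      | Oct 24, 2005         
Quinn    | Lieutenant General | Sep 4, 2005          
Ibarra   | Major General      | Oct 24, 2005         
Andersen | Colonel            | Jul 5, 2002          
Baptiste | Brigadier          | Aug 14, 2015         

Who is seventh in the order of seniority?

By grade: Quinn (Lieutenant General); then Greco, Ibarra and Varga (Major General); then Castillo, Baptiste and Tran (Brigadier); then Adeyemi and Andersen (Colonel).
Greco, Ibarra and Varga all have date of commissioning Oct 24, 2005, so the next rule applies.
Among Greco, Ibarra and Varga, alphabetically by surname: Greco before Ibarra before Varga.
Among Castillo, Baptiste and Tran, by date of commissioning (earlier first): Castillo (Jun 24, 2010) before Baptiste and Tran (Aug 14, 2015).
Among Baptiste and Tran, alphabetically by surname: Baptiste before Tran.
Adeyemi and Andersen both have date of commissioning Jul 5, 2002, so the next rule applies.
Among Adeyemi and Andersen, alphabetically by surname: Adeyemi before Andersen.
Order: Quinn, Greco, Ibarra, Varga, Castillo, Baptiste, Tran, Adeyemi, Andersen.

Tran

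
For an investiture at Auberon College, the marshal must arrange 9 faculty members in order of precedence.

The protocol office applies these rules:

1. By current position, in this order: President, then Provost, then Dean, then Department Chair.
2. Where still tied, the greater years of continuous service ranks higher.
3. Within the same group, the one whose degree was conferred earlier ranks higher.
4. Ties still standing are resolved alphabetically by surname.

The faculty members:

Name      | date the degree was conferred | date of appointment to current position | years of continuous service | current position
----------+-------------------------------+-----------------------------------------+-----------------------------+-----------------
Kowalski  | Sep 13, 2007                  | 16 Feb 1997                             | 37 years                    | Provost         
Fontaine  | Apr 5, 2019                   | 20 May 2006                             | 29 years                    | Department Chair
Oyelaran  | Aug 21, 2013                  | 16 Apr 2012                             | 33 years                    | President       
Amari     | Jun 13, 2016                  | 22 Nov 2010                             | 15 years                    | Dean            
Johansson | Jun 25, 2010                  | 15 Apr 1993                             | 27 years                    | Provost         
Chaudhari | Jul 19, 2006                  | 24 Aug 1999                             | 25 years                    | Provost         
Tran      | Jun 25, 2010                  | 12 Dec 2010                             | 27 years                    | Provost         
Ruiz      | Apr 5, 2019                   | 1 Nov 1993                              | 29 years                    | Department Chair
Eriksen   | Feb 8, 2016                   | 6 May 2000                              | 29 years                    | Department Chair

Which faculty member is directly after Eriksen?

Fontaine

By current position: Oyelaran (President); then Kowalski, Johansson, Tran and Chaudhari (Provost); then Amari (Dean); then Eriksen, Fontaine and Ruiz (Department Chair).
Among Kowalski, Johansson, Tran and Chaudhari, by years of continuous service (higher first): Kowalski (37 years) before Johansson and Tran (27 years) before Chaudhari (25 years).
Johansson and Tran both have date the degree was conferred Jun 25, 2010, so the next rule applies.
Among Johansson and Tran, alphabetically by surname: Johansson before Tran.
Eriksen, Fontaine and Ruiz all have years of continuous service 29 years, so the next rule applies.
Among Eriksen, Fontaine and Ruiz, by date the degree was conferred (earlier first): Eriksen (Feb 8, 2016) before Fontaine and Ruiz (Apr 5, 2019).
Among Fontaine and Ruiz, alphabetically by surname: Fontaine before Ruiz.
Order: Oyelaran, Kowalski, Johansson, Tran, Chaudhari, Amari, Eriksen, Fontaine, Ruiz.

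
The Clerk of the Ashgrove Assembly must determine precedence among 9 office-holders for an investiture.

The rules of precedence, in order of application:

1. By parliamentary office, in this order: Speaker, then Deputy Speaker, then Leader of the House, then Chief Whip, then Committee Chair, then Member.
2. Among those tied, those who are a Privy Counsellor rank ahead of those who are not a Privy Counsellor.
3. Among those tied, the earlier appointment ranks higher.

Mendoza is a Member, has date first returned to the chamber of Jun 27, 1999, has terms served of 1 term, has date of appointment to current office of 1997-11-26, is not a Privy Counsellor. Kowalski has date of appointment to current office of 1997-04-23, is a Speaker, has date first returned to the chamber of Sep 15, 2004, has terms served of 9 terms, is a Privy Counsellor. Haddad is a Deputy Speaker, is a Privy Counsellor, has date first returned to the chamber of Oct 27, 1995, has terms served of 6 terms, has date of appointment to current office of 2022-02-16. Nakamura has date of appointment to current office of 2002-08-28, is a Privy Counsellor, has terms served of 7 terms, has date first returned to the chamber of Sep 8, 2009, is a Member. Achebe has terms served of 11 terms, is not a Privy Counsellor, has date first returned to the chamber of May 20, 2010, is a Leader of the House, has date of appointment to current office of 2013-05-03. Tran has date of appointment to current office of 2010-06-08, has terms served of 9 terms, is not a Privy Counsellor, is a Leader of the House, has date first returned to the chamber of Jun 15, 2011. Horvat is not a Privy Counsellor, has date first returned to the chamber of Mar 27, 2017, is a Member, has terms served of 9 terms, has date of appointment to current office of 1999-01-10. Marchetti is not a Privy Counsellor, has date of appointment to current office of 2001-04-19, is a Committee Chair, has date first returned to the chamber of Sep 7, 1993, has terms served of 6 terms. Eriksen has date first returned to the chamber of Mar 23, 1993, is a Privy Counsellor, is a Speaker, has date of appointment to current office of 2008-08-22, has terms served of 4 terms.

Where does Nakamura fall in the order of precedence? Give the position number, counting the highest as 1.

7

By parliamentary office: Kowalski and Eriksen (Speaker); then Haddad (Deputy Speaker); then Tran and Achebe (Leader of the House); then Marchetti (Committee Chair); then Nakamura, Mendoza and Horvat (Member).
Kowalski and Eriksen are each a Privy Counsellor, so the next rule applies.
Among Kowalski and Eriksen, by date of appointment to current office (earlier first): Kowalski (1997-04-23) before Eriksen (2008-08-22).
Tran and Achebe are each not a Privy Counsellor, so the next rule applies.
Among Tran and Achebe, by date of appointment to current office (earlier first): Tran (2010-06-08) before Achebe (2013-05-03).
Among Nakamura, Mendoza and Horvat, a Privy Counsellor before not a Privy Counsellor: Nakamura (a Privy Counsellor) before Mendoza and Horvat (not a Privy Counsellor).
Among Mendoza and Horvat, by date of appointment to current office (earlier first): Mendoza (1997-11-26) before Horvat (1999-01-10).
Order: Kowalski, Eriksen, Haddad, Tran, Achebe, Marchetti, Nakamura, Mendoza, Horvat. So position 7.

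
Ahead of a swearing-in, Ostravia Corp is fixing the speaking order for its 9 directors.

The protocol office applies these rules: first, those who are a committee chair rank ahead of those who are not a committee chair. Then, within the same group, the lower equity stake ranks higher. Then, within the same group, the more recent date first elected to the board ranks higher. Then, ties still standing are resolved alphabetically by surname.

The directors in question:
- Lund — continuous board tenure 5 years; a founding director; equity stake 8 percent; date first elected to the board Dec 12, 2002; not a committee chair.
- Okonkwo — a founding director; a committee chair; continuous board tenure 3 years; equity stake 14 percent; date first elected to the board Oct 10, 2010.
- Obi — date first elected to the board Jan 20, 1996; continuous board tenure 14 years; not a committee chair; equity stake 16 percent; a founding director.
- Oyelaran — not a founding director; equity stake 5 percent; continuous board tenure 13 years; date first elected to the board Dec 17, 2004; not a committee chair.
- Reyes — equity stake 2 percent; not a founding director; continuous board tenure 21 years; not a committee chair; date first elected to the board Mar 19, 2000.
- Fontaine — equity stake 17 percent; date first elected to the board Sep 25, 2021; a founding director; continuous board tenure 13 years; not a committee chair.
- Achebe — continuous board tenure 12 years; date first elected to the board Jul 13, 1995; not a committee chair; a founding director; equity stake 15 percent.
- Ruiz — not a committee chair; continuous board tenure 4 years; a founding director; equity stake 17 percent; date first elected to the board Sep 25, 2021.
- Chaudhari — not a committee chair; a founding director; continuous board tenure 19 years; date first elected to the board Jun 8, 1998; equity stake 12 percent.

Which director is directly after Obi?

By the first rule: Okonkwo (a committee chair); then Reyes, Oyelaran, Lund, Chaudhari, Achebe, Obi, Fontaine and Ruiz (each not a committee chair).
Among Reyes, Oyelaran, Lund, Chaudhari, Achebe, Obi, Fontaine and Ruiz, by equity stake (lower first): Reyes (2 percent) before Oyelaran (5 percent) before Lund (8 percent) before Chaudhari (12 percent) before Achebe (15 percent) before Obi (16 percent) before Fontaine and Ruiz (17 percent).
Fontaine and Ruiz both have date first elected to the board Sep 25, 2021, so the next rule applies.
Among Fontaine and Ruiz, alphabetically by surname: Fontaine before Ruiz.
Order: Okonkwo, Reyes, Oyelaran, Lund, Chaudhari, Achebe, Obi, Fontaine, Ruiz.

Fontaine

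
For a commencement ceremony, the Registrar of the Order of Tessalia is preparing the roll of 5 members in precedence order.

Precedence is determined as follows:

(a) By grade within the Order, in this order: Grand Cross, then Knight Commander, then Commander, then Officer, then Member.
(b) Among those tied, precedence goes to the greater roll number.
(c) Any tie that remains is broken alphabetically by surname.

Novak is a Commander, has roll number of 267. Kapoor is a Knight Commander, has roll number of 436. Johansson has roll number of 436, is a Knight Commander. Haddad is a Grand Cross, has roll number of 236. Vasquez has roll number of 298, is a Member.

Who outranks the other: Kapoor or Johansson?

By grade within the Order: Haddad (Grand Cross); then Johansson and Kapoor (Knight Commander); then Novak (Commander); then Vasquez (Member).
Johansson and Kapoor both have roll number 436, so the next rule applies.
Among Johansson and Kapoor, alphabetically by surname: Johansson before Kapoor.
So Johansson takes precedence.

Johansson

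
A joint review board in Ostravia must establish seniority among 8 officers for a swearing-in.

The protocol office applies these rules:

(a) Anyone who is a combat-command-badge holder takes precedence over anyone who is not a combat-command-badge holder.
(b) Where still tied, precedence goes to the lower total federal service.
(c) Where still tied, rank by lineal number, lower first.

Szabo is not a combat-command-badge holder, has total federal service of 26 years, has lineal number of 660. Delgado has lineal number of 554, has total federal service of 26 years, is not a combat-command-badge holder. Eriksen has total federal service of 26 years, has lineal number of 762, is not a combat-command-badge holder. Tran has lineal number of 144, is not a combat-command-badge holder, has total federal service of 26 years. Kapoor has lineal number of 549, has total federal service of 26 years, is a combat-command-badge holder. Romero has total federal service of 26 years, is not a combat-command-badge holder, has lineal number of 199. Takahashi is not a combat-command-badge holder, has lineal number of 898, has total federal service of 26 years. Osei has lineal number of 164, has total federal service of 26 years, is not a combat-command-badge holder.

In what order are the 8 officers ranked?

By the first rule: Kapoor (a combat-command-badge holder); then Tran, Osei, Romero, Delgado, Szabo, Eriksen and Takahashi (each not a combat-command-badge holder).
Tran, Osei, Romero, Delgado, Szabo, Eriksen and Takahashi all have total federal service 26 years, so the next rule applies.
Among Tran, Osei, Romero, Delgado, Szabo, Eriksen and Takahashi, by lineal number (lower first): Tran (144) before Osei (164) before Romero (199) before Delgado (554) before Szabo (660) before Eriksen (762) before Takahashi (898).
Full order: Kapoor, Tran, Osei, Romero, Delgado, Szabo, Eriksen, Takahashi.

Kapoor, Tran, Osei, Romero, Delgado, Szabo, Eriksen, Takahashi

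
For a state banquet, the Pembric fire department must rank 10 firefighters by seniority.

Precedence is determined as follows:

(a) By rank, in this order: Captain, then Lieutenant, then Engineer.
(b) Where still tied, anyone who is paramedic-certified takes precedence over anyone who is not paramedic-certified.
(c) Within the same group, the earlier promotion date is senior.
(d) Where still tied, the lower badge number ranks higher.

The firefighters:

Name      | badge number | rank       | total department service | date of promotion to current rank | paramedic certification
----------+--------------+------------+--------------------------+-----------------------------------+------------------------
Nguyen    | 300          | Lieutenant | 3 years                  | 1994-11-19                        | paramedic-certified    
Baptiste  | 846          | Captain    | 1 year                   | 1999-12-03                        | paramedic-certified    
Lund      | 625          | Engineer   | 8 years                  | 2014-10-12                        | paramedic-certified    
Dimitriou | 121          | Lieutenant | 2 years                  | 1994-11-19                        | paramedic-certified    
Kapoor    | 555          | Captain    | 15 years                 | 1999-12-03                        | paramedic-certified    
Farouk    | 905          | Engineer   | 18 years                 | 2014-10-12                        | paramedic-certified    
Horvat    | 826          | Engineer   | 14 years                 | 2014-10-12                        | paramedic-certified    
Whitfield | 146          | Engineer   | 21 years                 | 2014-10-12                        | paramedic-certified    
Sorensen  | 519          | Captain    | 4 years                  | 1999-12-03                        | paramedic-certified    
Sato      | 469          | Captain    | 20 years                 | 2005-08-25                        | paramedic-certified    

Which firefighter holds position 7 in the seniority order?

Whitfield

By rank: Sorensen, Kapoor, Baptiste and Sato (Captain); then Dimitriou and Nguyen (Lieutenant); then Whitfield, Lund, Horvat and Farouk (Engineer).
Sorensen, Kapoor, Baptiste and Sato are each paramedic-certified, so the next rule applies.
Among Sorensen, Kapoor, Baptiste and Sato, by date of promotion to current rank (earlier first): Sorensen, Kapoor and Baptiste (1999-12-03) before Sato (2005-08-25).
Among Sorensen, Kapoor and Baptiste, by badge number (lower first): Sorensen (519) before Kapoor (555) before Baptiste (846).
Dimitriou and Nguyen are each paramedic-certified, so the next rule applies.
Dimitriou and Nguyen both have date of promotion to current rank 1994-11-19, so the next rule applies.
Among Dimitriou and Nguyen, by badge number (lower first): Dimitriou (121) before Nguyen (300).
Whitfield, Lund, Horvat and Farouk are each paramedic-certified, so the next rule applies.
Whitfield, Lund, Horvat and Farouk all have date of promotion to current rank 2014-10-12, so the next rule applies.
Among Whitfield, Lund, Horvat and Farouk, by badge number (lower first): Whitfield (146) before Lund (625) before Horvat (826) before Farouk (905).
Order: Sorensen, Kapoor, Baptiste, Sato, Dimitriou, Nguyen, Whitfield, Lund, Horvat, Farouk.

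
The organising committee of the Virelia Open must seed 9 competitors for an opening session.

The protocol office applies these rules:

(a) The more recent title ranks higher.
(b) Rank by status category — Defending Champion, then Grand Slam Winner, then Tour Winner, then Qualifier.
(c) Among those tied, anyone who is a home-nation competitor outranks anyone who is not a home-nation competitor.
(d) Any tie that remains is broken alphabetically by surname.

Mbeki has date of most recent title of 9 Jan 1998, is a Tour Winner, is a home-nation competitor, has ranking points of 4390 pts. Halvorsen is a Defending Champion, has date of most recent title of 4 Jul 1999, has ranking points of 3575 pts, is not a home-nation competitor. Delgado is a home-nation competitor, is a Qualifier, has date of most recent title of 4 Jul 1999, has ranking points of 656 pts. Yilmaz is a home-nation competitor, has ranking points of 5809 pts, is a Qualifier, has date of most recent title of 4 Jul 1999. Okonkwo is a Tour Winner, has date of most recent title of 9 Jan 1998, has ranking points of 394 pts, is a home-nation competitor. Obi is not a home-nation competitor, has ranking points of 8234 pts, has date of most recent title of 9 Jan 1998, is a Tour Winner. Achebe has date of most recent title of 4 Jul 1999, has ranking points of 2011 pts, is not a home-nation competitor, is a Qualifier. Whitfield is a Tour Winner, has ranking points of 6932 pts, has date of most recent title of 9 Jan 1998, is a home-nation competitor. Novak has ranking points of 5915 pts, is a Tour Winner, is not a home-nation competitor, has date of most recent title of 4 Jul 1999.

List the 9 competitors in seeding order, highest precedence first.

Halvorsen, Novak, Delgado, Yilmaz, Achebe, Mbeki, Okonkwo, Whitfield, Obi

By date of most recent title (later first): Halvorsen, Novak, Delgado, Yilmaz and Achebe (each 4 Jul 1999); then Mbeki, Okonkwo, Whitfield and Obi (each 9 Jan 1998).
Among Halvorsen, Novak, Delgado, Yilmaz and Achebe, by status category: Halvorsen (Defending Champion) before Novak (Tour Winner) before Delgado, Yilmaz and Achebe (Qualifier).
Among Delgado, Yilmaz and Achebe, a home-nation competitor before not a home-nation competitor: Delgado and Yilmaz (a home-nation competitor) before Achebe (not a home-nation competitor).
Among Delgado and Yilmaz, alphabetically by surname: Delgado before Yilmaz.
Mbeki, Okonkwo, Whitfield and Obi are each Tour Winner, so the next rule applies.
Among Mbeki, Okonkwo, Whitfield and Obi, a home-nation competitor before not a home-nation competitor: Mbeki, Okonkwo and Whitfield (a home-nation competitor) before Obi (not a home-nation competitor).
Among Mbeki, Okonkwo and Whitfield, alphabetically by surname: Mbeki before Okonkwo before Whitfield.
Full order: Halvorsen, Novak, Delgado, Yilmaz, Achebe, Mbeki, Okonkwo, Whitfield, Obi.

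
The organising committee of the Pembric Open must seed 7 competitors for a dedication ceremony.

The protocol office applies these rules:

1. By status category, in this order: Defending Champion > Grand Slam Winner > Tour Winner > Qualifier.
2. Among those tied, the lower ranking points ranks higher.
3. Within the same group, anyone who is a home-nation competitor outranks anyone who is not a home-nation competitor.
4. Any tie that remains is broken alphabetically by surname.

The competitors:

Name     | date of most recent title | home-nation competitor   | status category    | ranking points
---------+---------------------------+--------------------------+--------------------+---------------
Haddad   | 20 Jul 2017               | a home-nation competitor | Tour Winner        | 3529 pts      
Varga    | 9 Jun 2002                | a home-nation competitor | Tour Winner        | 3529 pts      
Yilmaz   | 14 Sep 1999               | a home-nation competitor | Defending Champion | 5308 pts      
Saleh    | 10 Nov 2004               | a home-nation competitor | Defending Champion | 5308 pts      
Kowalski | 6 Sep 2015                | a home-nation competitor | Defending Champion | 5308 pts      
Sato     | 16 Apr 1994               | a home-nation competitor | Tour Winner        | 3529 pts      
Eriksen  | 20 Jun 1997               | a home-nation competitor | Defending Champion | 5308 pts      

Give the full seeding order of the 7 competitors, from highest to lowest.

By status category: Eriksen, Kowalski, Saleh and Yilmaz (Defending Champion); then Haddad, Sato and Varga (Tour Winner).
Eriksen, Kowalski, Saleh and Yilmaz all have ranking points 5308 pts, so the next rule applies.
Eriksen, Kowalski, Saleh and Yilmaz are each a home-nation competitor, so the next rule applies.
Among Eriksen, Kowalski, Saleh and Yilmaz, alphabetically by surname: Eriksen before Kowalski before Saleh before Yilmaz.
Haddad, Sato and Varga all have ranking points 3529 pts, so the next rule applies.
Haddad, Sato and Varga are each a home-nation competitor, so the next rule applies.
Among Haddad, Sato and Varga, alphabetically by surname: Haddad before Sato before Varga.
Full order: Eriksen, Kowalski, Saleh, Yilmaz, Haddad, Sato, Varga.

Eriksen, Kowalski, Saleh, Yilmaz, Haddad, Sato, Varga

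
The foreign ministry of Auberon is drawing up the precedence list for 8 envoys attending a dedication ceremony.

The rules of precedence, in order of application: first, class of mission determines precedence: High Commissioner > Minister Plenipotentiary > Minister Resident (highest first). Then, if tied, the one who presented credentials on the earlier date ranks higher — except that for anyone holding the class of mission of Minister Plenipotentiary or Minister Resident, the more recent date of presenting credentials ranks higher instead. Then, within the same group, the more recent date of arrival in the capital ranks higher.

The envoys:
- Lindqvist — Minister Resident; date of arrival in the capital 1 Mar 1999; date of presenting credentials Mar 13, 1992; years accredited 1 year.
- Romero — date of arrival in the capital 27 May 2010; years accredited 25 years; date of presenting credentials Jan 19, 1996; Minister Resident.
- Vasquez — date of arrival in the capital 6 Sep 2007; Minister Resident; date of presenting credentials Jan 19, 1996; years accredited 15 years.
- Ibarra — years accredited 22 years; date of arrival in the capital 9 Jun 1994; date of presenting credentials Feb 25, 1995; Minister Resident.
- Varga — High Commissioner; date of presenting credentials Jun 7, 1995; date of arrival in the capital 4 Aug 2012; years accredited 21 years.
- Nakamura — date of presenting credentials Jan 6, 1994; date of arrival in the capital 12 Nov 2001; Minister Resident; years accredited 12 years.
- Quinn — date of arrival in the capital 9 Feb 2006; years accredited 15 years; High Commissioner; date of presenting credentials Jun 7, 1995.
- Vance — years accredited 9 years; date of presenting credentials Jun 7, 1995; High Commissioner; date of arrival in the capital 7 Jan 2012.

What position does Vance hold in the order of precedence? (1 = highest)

2

By class of mission: Varga, Vance and Quinn (High Commissioner); then Romero, Vasquez, Ibarra, Nakamura and Lindqvist (Minister Resident).
Varga, Vance and Quinn all have date of presenting credentials Jun 7, 1995, so the next rule applies.
Among Varga, Vance and Quinn, by date of arrival in the capital (later first): Varga (4 Aug 2012) before Vance (7 Jan 2012) before Quinn (9 Feb 2006).
Among Romero, Vasquez, Ibarra, Nakamura and Lindqvist, by date of presenting credentials (later first) (reversed rule for this group): Romero and Vasquez (Jan 19, 1996) before Ibarra (Feb 25, 1995) before Nakamura (Jan 6, 1994) before Lindqvist (Mar 13, 1992).
Among Romero and Vasquez, by date of arrival in the capital (later first): Romero (27 May 2010) before Vasquez (6 Sep 2007).
Order: Varga, Vance, Quinn, Romero, Vasquez, Ibarra, Nakamura, Lindqvist. So position 2.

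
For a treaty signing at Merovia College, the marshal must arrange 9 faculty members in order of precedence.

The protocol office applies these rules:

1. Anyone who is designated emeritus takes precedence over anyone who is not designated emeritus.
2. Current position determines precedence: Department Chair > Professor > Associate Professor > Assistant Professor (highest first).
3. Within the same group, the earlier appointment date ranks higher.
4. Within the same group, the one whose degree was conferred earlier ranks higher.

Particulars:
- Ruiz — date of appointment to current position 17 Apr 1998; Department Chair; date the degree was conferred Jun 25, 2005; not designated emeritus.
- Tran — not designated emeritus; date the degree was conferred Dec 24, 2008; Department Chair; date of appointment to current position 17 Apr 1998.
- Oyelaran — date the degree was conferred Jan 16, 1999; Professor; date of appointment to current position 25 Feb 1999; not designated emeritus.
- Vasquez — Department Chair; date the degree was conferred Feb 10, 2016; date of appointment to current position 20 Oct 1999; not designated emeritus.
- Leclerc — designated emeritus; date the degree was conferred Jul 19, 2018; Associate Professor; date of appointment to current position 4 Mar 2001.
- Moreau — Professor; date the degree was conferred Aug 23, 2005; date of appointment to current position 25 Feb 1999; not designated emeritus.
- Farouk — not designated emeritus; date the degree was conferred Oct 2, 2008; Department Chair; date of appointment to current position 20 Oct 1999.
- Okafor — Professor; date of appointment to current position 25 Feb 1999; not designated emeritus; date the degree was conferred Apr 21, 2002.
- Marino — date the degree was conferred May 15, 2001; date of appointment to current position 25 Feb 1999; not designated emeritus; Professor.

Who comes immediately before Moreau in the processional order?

Okafor

By the first rule: Leclerc (designated emeritus); then Ruiz, Tran, Farouk, Vasquez, Oyelaran, Marino, Okafor and Moreau (each not designated emeritus).
Among Ruiz, Tran, Farouk, Vasquez, Oyelaran, Marino, Okafor and Moreau, by current position: Ruiz, Tran, Farouk and Vasquez (Department Chair) before Oyelaran, Marino, Okafor and Moreau (Professor).
Among Ruiz, Tran, Farouk and Vasquez, by date of appointment to current position (earlier first): Ruiz and Tran (17 Apr 1998) before Farouk and Vasquez (20 Oct 1999).
Among Ruiz and Tran, by date the degree was conferred (earlier first): Ruiz (Jun 25, 2005) before Tran (Dec 24, 2008).
Among Farouk and Vasquez, by date the degree was conferred (earlier first): Farouk (Oct 2, 2008) before Vasquez (Feb 10, 2016).
Oyelaran, Marino, Okafor and Moreau all have date of appointment to current position 25 Feb 1999, so the next rule applies.
Among Oyelaran, Marino, Okafor and Moreau, by date the degree was conferred (earlier first): Oyelaran (Jan 16, 1999) before Marino (May 15, 2001) before Okafor (Apr 21, 2002) before Moreau (Aug 23, 2005).
Order: Leclerc, Ruiz, Tran, Farouk, Vasquez, Oyelaran, Marino, Okafor, Moreau.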